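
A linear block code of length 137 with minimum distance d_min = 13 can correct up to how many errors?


Correction capability = floor((d-1)/2) = floor((13-1)/2) = 6

6 errors


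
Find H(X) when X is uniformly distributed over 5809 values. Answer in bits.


H = log2(n) = log2(5809) = 12.5041

12.5041 bits


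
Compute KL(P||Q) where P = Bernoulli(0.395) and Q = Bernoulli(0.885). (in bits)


KL = p*log2(p/q) + (1-p)*log2((1-p)/(1-q)) = 0.395*log2(0.395/0.885) + 0.605*log2(0.605/0.115) = 0.9894

0.9894 bits


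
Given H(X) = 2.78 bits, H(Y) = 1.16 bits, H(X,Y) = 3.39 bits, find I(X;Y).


I(X;Y) = H(X) + H(Y) - H(X,Y) = 2.78 + 1.16 - 3.39 = 0.55

0.55 bits


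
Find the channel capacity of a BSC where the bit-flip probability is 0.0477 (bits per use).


H(p) = -p*log2(p) - (1-p)*log2(1-p) = -0.0477*log2(0.0477) - 0.9523*log2(0.9523) = 0.209397 + 0.067149 = 0.2765. C = 1 - H(p) = 1 - 0.2765 = 0.7235

0.7235 bits


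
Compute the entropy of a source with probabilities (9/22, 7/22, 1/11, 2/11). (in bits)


H = -sum(p_i * log2(p_i)). Terms: -(9/22)*log2(9/22) = 0.527525; -(7/22)*log2(7/22) = 0.525661; -(1/11)*log2(1/11) = 0.314494; -(2/11)*log2(2/11) = 0.447169. H = 0.527525 + 0.525661 + 0.314494 + 0.447169 = 1.8148

1.8148 bits


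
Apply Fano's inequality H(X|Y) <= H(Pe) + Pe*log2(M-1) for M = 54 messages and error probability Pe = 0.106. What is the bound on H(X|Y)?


H(Pe) = -Pe*log2(Pe) - (1-Pe)*log2(1-Pe) = -0.106*log2(0.106) - 0.894*log2(0.894) = 0.343214 + 0.144518 = 0.4877. Pe*log2(M-1) = 0.106*log2(53) = 0.607160. Bound = H(Pe) + Pe*log2(M-1) = 0.343214 + 0.144518 + 0.607160 = 1.0949

1.0949 bits


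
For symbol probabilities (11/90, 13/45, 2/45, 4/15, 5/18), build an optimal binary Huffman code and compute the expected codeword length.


Huffman construction (repeatedly merge the two least-probable nodes; each merge adds 1 bit to every symbol beneath it): 2/45 + 11/90 = 1/6; 1/6 + 4/15 = 13/30; 5/18 + 13/45 = 17/30; 13/30 + 17/30 = 1. Resulting codeword lengths (in the order the probabilities were given): (3, 2, 3, 2, 2). L_avg = sum(p_i * l_i) = 11/90*3 + 13/45*2 + 2/45*3 + 4/15*2 + 5/18*2 = 13/6 = 2.1667

2.1667 bits


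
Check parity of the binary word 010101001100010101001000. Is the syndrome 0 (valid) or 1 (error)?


Syndrome = XOR of all bits = 0 XOR 1 XOR 0 XOR 1 XOR 0 XOR 1 XOR 0 XOR 0 XOR 1 XOR 1 XOR 0 XOR 0 XOR 0 XOR 1 XOR 0 XOR 1 XOR 0 XOR 1 XOR 0 XOR 0 XOR 1 XOR 0 XOR 0 XOR 0 = 1

1


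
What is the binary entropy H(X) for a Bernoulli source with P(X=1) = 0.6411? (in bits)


H = -p*log2(p) - (1-p)*log2(1-p). -0.6411*log2(0.6411) = 0.411188; -0.3589*log2(0.3589) = 0.530578. H = 0.411188 + 0.530578 = 0.9418

0.9418 bits


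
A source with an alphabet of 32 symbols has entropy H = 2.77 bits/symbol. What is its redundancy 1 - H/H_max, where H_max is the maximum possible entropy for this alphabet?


H_max = log2(K) = log2(32) = 5.0 bits/symbol. Redundancy = 1 - H/H_max = 1 - 2.77/5.0 = 1 - 0.554 = 0.446

0.446


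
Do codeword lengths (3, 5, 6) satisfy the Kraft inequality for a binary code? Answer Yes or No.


Kraft sum = sum(2^(-l_i)) = 0.1719, need <= 1. Result: satisfied (a binary prefix-free code with these lengths exists)

Yes


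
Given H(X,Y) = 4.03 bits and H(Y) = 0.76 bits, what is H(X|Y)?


H(X|Y) = H(X,Y) - H(Y) = 4.03 - 0.76 = 3.27

3.27 bits


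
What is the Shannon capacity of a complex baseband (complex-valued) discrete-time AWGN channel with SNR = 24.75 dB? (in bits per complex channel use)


SNR_linear = 10^(24.75/10) = 298.5383; C = log2(1 + SNR_linear) = log2(1 + 298.5383) = 8.2266

8.2266 bits/channel use


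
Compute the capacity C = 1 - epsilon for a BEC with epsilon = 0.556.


C = 1 - epsilon = 1 - 0.556 = 0.444

0.444 bits


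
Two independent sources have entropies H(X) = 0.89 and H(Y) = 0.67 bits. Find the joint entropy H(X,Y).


For independent variables, H(X,Y) = H(X) + H(Y) = 0.89 + 0.67 = 1.56

1.56 bits


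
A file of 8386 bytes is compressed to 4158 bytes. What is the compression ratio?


Ratio = original / compressed = 8386 / 4158 = 2.0168

2.0168


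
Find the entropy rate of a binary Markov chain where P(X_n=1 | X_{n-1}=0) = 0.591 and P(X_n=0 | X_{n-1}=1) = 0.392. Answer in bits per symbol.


Stationary distribution: pi_0 = p10/(p01+p10) = 0.3988, pi_1 = 0.6012. Entropy rate H' = pi_0*H(p01) + pi_1*H(p10) = 0.3988*0.976 + 0.6012*0.9661 = 0.97

0.97 bits/symbol


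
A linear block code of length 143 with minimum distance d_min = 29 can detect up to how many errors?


Detection capability = d_min - 1 = 29 - 1 = 28

28 errors


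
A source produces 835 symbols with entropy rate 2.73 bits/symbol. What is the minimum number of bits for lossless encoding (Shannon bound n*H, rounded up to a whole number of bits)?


Minimum bits >= n * H = 835 * 2.73 = 2279.55, rounded up to a whole number of bits = 2280

2280 bits


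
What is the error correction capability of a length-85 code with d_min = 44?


Correction capability = floor((d-1)/2) = floor((44-1)/2) = 21

21 errors


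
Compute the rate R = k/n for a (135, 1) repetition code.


Rate = k/n = 1/135

1/135


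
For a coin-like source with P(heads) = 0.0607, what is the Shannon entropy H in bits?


H = -p*log2(p) - (1-p)*log2(1-p). -0.0607*log2(0.0607) = 0.245359; -0.9393*log2(0.9393) = 0.084858. H = 0.245359 + 0.084858 = 0.3302

0.3302 bits


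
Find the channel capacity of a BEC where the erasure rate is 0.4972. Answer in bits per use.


C = 1 - epsilon = 1 - 0.4972 = 0.5028

0.5028 bits


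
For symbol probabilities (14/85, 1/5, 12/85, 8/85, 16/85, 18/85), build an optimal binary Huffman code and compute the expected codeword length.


Huffman construction (repeatedly merge the two least-probable nodes; each merge adds 1 bit to every symbol beneath it): 8/85 + 12/85 = 4/17; 14/85 + 16/85 = 6/17; 1/5 + 18/85 = 7/17; 4/17 + 6/17 = 10/17; 7/17 + 10/17 = 1. Resulting codeword lengths (in the order the probabilities were given): (3, 2, 3, 3, 3, 2). L_avg = sum(p_i * l_i) = 14/85*3 + 1/5*2 + 12/85*3 + 8/85*3 + 16/85*3 + 18/85*2 = 44/17 = 2.5882

2.5882 bits


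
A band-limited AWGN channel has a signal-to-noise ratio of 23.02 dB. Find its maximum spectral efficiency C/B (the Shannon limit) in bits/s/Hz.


SNR_linear = 10^(23.02/10) = 200.4472; C/B = log2(1 + SNR_linear) = log2(1 + 200.4472) = 7.6543

7.6543 bits/s/Hz


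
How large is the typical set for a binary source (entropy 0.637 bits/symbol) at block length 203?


log2|A_typical| = nH = 203 * 0.637 = 129.311, so |A_typical| ~ 2^129.311 = 8.443e+38

8.443e+38


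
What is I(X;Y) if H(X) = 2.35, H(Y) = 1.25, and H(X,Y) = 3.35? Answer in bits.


I(X;Y) = H(X) + H(Y) - H(X,Y) = 2.35 + 1.25 - 3.35 = 0.25

0.25 bits


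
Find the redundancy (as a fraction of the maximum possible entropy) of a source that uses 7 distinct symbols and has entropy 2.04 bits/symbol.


H_max = log2(K) = log2(7) = 2.8074 bits/symbol. Redundancy = 1 - H/H_max = 1 - 2.04/2.8074 = 1 - 0.7267 = 0.2733

0.2733


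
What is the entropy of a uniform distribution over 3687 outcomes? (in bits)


H = log2(n) = log2(3687) = 11.8482

11.8482 bits


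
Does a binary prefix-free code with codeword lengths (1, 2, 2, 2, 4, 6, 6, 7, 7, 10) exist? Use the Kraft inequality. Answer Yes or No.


Kraft sum = sum(2^(-l_i)) = 1.3604, need <= 1. Result: violated (a binary prefix-free code with these lengths cannot exist)

No


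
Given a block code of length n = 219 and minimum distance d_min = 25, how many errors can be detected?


Detection capability = d_min - 1 = 25 - 1 = 24

24 errors


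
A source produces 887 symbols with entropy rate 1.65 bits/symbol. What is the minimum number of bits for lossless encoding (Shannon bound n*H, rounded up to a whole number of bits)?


Minimum bits >= n * H = 887 * 1.65 = 1463.55, rounded up to a whole number of bits = 1464

1464 bits


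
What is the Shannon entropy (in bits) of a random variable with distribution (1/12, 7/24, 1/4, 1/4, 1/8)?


H = -sum(p_i * log2(p_i)). Terms: -(1/12)*log2(1/12) = 0.298747; -(7/24)*log2(7/24) = 0.518469; -(1/4)*log2(1/4) = 0.500000; -(1/4)*log2(1/4) = 0.500000; -(1/8)*log2(1/8) = 0.375000. H = 0.298747 + 0.518469 + 0.500000 + 0.500000 + 0.375000 = 2.1922

2.1922 bits


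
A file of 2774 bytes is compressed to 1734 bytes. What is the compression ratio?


Ratio = original / compressed = 2774 / 1734 = 1.5998

1.5998


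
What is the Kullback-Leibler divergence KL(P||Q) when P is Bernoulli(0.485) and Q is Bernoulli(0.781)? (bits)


KL = p*log2(p/q) + (1-p)*log2((1-p)/(1-q)) = 0.485*log2(0.485/0.781) + 0.515*log2(0.515/0.219) = 0.302

0.302 bits


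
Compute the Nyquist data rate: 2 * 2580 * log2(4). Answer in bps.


Rate = 2 * B * log2(M) = 2 * 2580 * 2.0 = 10320.0

10320.0 bps


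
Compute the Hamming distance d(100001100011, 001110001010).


Count differing positions: ^ . ^ ^ ^ ^ ^ . ^ . . ^ = 8 differences

8


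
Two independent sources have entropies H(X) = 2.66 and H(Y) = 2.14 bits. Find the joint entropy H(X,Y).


For independent variables, H(X,Y) = H(X) + H(Y) = 2.66 + 2.14 = 4.8

4.8 bits


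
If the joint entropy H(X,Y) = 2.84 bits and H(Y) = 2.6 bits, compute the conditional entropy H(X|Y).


H(X|Y) = H(X,Y) - H(Y) = 2.84 - 2.6 = 0.24

0.24 bits


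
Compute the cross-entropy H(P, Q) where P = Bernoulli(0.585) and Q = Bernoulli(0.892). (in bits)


H(P,Q) = -p*log2(q) - (1-p)*log2(1-q). -0.585*log2(0.892) = 0.096457; -0.415*log2(0.108) = 1.332522. H(P,Q) = 0.096457 + 1.332522 = 1.429

1.429 bits


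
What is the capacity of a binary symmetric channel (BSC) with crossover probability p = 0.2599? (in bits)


H(p) = -p*log2(p) - (1-p)*log2(1-p) = -0.2599*log2(0.2599) - 0.7401*log2(0.7401) = 0.505238 + 0.321357 = 0.8266. C = 1 - H(p) = 1 - 0.8266 = 0.1734

0.1734 bits


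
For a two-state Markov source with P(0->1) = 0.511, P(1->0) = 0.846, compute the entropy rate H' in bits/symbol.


Stationary distribution: pi_0 = p10/(p01+p10) = 0.6234, pi_1 = 0.3766. Entropy rate H' = pi_0*H(p01) + pi_1*H(p10) = 0.6234*0.9997 + 0.3766*0.6198 = 0.8566

0.8566 bits/symbol


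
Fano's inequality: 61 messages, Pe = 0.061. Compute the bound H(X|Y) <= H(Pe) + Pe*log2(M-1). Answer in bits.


H(Pe) = -Pe*log2(Pe) - (1-Pe)*log2(1-Pe) = -0.061*log2(0.061) - 0.939*log2(0.939) = 0.246138 + 0.085264 = 0.3314. Pe*log2(M-1) = 0.061*log2(60) = 0.360320. Bound = H(Pe) + Pe*log2(M-1) = 0.246138 + 0.085264 + 0.360320 = 0.6917

0.6917 bits


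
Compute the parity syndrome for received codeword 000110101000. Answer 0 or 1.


Syndrome = XOR of all bits = 0 XOR 0 XOR 0 XOR 1 XOR 1 XOR 0 XOR 1 XOR 0 XOR 1 XOR 0 XOR 0 XOR 0 = 0

0


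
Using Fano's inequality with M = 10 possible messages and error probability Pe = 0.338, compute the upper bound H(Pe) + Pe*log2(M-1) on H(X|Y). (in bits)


H(Pe) = -Pe*log2(Pe) - (1-Pe)*log2(1-Pe) = -0.338*log2(0.338) - 0.662*log2(0.662) = 0.528938 + 0.393954 = 0.9229. Pe*log2(M-1) = 0.338*log2(9) = 1.071435. Bound = H(Pe) + Pe*log2(M-1) = 0.528938 + 0.393954 + 1.071435 = 1.9943

1.9943 bits


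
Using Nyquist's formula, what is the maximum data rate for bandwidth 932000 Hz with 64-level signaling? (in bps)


Rate = 2 * B * log2(M) = 2 * 932000 * 6.0 = 11184000.0

11184000.0 bps


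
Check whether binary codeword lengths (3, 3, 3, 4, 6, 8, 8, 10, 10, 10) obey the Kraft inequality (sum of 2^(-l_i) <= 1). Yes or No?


Kraft sum = sum(2^(-l_i)) = 0.4639, need <= 1. Result: satisfied (a binary prefix-free code with these lengths exists)

Yes


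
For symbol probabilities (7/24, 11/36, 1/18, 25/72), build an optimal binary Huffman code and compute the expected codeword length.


Huffman construction (repeatedly merge the two least-probable nodes; each merge adds 1 bit to every symbol beneath it): 1/18 + 7/24 = 25/72; 11/36 + 25/72 = 47/72; 25/72 + 47/72 = 1. Resulting codeword lengths (in the order the probabilities were given): (2, 2, 2, 2). L_avg = sum(p_i * l_i) = 7/24*2 + 11/36*2 + 1/18*2 + 25/72*2 = 2

2.0 bits


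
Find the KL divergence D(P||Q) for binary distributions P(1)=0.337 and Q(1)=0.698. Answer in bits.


KL = p*log2(p/q) + (1-p)*log2((1-p)/(1-q)) = 0.337*log2(0.337/0.698) + 0.663*log2(0.663/0.302) = 0.3981

0.3981 bits


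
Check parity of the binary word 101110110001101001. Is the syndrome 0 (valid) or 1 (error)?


Syndrome = XOR of all bits = 1 XOR 0 XOR 1 XOR 1 XOR 1 XOR 0 XOR 1 XOR 1 XOR 0 XOR 0 XOR 0 XOR 1 XOR 1 XOR 0 XOR 1 XOR 0 XOR 0 XOR 1 = 0

0


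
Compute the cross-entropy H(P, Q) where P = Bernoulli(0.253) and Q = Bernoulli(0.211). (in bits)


H(P,Q) = -p*log2(q) - (1-p)*log2(1-q). -0.253*log2(0.211) = 0.567905; -0.747*log2(0.789) = 0.255401. H(P,Q) = 0.567905 + 0.255401 = 0.8233

0.8233 bits


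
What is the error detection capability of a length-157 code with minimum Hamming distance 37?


Detection capability = d_min - 1 = 37 - 1 = 36

36 errors


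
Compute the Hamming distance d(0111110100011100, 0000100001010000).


Count differing positions: . ^ ^ ^ . ^ . ^ . ^ . . ^ ^ . . = 8 differences

8


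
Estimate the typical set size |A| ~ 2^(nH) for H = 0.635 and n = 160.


log2|A_typical| = nH = 160 * 0.635 = 101.6, so |A_typical| ~ 2^101.6 = 3.843e+30

3.843e+30


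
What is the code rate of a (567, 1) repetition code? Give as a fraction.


Rate = k/n = 1/567

1/567


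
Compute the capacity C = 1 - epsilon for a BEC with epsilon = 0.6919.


C = 1 - epsilon = 1 - 0.6919 = 0.3081

0.3081 bits


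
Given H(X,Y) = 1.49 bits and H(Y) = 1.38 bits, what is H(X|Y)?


H(X|Y) = H(X,Y) - H(Y) = 1.49 - 1.38 = 0.11

0.11 bits


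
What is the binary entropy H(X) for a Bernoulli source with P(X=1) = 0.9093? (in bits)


H = -p*log2(p) - (1-p)*log2(1-p). -0.9093*log2(0.9093) = 0.124730; -0.0907*log2(0.0907) = 0.314072. H = 0.124730 + 0.314072 = 0.4388

0.4388 bits


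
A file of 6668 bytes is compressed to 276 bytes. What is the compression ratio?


Ratio = original / compressed = 6668 / 276 = 24.1594

24.1594


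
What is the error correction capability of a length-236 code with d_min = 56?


Correction capability = floor((d-1)/2) = floor((56-1)/2) = 27

27 errors


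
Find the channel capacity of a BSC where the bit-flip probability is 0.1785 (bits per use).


H(p) = -p*log2(p) - (1-p)*log2(1-p) = -0.1785*log2(0.1785) - 0.8215*log2(0.8215) = 0.443752 + 0.233033 = 0.6768. C = 1 - H(p) = 1 - 0.6768 = 0.3232

0.3232 bits


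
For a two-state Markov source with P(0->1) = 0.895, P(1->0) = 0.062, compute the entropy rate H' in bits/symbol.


Stationary distribution: pi_0 = p10/(p01+p10) = 0.0648, pi_1 = 0.9352. Entropy rate H' = pi_0*H(p01) + pi_1*H(p10) = 0.0648*0.4846 + 0.9352*0.3353 = 0.345

0.345 bits/symbol


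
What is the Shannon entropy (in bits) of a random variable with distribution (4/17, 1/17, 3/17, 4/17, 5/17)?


H = -sum(p_i * log2(p_i)). Terms: -(4/17)*log2(4/17) = 0.491168; -(1/17)*log2(1/17) = 0.240439; -(3/17)*log2(3/17) = 0.441618; -(4/17)*log2(4/17) = 0.491168; -(5/17)*log2(5/17) = 0.519275. H = 0.491168 + 0.240439 + 0.441618 + 0.491168 + 0.519275 = 2.1837

2.1837 bits


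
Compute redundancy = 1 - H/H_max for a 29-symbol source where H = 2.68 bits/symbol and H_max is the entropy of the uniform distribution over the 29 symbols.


H_max = log2(K) = log2(29) = 4.858 bits/symbol. Redundancy = 1 - H/H_max = 1 - 2.68/4.858 = 1 - 0.5517 = 0.4483

0.4483


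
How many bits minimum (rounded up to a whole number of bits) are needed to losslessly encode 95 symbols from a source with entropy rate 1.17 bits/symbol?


Minimum bits >= n * H = 95 * 1.17 = 111.15, rounded up to a whole number of bits = 112

112 bits


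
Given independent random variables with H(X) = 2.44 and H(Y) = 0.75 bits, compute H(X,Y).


For independent variables, H(X,Y) = H(X) + H(Y) = 2.44 + 0.75 = 3.19

3.19 bits


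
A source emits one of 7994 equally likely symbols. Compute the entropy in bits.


H = log2(n) = log2(7994) = 12.9647

12.9647 bits


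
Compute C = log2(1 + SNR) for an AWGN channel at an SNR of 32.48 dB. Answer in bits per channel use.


SNR_linear = 10^(32.48/10) = 1770.109; C = log2(1 + SNR_linear) = log2(1 + 1770.109) = 10.7904

10.7904 bits/channel use


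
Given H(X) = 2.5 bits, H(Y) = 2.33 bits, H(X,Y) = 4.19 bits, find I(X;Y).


I(X;Y) = H(X) + H(Y) - H(X,Y) = 2.5 + 2.33 - 4.19 = 0.64

0.64 bits


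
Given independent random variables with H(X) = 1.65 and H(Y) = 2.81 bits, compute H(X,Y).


For independent variables, H(X,Y) = H(X) + H(Y) = 1.65 + 2.81 = 4.46

4.46 bits


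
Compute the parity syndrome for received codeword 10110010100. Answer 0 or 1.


Syndrome = XOR of all bits = 1 XOR 0 XOR 1 XOR 1 XOR 0 XOR 0 XOR 1 XOR 0 XOR 1 XOR 0 XOR 0 = 1

1


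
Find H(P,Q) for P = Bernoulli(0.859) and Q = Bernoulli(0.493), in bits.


H(P,Q) = -p*log2(q) - (1-p)*log2(1-q). -0.859*log2(0.493) = 0.876472; -0.141*log2(0.507) = 0.138172. H(P,Q) = 0.876472 + 0.138172 = 1.0146

1.0146 bits


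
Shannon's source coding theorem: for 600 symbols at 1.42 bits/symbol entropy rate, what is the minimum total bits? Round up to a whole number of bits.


Minimum bits >= n * H = 600 * 1.42 = 852.0, rounded up to a whole number of bits = 852

852 bits


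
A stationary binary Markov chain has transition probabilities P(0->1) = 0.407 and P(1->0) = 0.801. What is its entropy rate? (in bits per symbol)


Stationary distribution: pi_0 = p10/(p01+p10) = 0.6631, pi_1 = 0.3369. Entropy rate H' = pi_0*H(p01) + pi_1*H(p10) = 0.6631*0.9749 + 0.3369*0.7199 = 0.889

0.889 bits/symbol


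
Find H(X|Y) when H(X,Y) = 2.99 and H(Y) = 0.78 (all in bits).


H(X|Y) = H(X,Y) - H(Y) = 2.99 - 0.78 = 2.21

2.21 bits


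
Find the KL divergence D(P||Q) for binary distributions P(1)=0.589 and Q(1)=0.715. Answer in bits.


KL = p*log2(p/q) + (1-p)*log2((1-p)/(1-q)) = 0.589*log2(0.589/0.715) + 0.411*log2(0.411/0.285) = 0.0524

0.0524 bits


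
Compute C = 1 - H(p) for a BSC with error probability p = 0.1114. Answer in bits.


H(p) = -p*log2(p) - (1-p)*log2(1-p) = -0.1114*log2(0.1114) - 0.8886*log2(0.8886) = 0.352712 + 0.151412 = 0.5041. C = 1 - H(p) = 1 - 0.5041 = 0.4959

0.4959 bits


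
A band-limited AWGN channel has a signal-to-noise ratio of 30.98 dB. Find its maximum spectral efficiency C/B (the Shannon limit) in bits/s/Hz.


SNR_linear = 10^(30.98/10) = 1253.1412; C/B = log2(1 + SNR_linear) = log2(1 + 1253.1412) = 10.2925

10.2925 bits/s/Hz


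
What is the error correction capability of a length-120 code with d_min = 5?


Correction capability = floor((d-1)/2) = floor((5-1)/2) = 2

2 errors


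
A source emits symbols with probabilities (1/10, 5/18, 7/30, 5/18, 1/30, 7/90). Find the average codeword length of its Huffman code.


Huffman construction (repeatedly merge the two least-probable nodes; each merge adds 1 bit to every symbol beneath it): 1/30 + 7/90 = 1/9; 1/10 + 1/9 = 19/90; 19/90 + 7/30 = 4/9; 5/18 + 5/18 = 5/9; 4/9 + 5/9 = 1. Resulting codeword lengths (in the order the probabilities were given): (3, 2, 2, 2, 4, 4). L_avg = sum(p_i * l_i) = 1/10*3 + 5/18*2 + 7/30*2 + 5/18*2 + 1/30*4 + 7/90*4 = 209/90 = 2.3222

2.3222 bits


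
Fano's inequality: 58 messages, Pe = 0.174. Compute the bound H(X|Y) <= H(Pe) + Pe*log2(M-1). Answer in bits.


H(Pe) = -Pe*log2(Pe) - (1-Pe)*log2(1-Pe) = -0.174*log2(0.174) - 0.826*log2(0.826) = 0.438974 + 0.227799 = 0.6668. Pe*log2(M-1) = 0.174*log2(57) = 1.014923. Bound = H(Pe) + Pe*log2(M-1) = 0.438974 + 0.227799 + 1.014923 = 1.6817

1.6817 bits


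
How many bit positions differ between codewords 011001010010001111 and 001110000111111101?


Count differing positions: . ^ . ^ ^ ^ . ^ . ^ . ^ ^ ^ . . ^ . = 10 differences

10


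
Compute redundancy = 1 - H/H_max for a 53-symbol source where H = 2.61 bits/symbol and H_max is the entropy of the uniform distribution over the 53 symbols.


H_max = log2(K) = log2(53) = 5.7279 bits/symbol. Redundancy = 1 - H/H_max = 1 - 2.61/5.7279 = 1 - 0.4557 = 0.5443

0.5443


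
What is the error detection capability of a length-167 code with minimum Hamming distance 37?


Detection capability = d_min - 1 = 37 - 1 = 36

36 errors


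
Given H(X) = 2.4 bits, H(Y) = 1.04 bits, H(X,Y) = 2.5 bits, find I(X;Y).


I(X;Y) = H(X) + H(Y) - H(X,Y) = 2.4 + 1.04 - 2.5 = 0.94

0.94 bits


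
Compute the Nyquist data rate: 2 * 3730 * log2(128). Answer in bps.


Rate = 2 * B * log2(M) = 2 * 3730 * 7.0 = 52220.0

52220.0 bps


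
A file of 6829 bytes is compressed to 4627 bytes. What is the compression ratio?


Ratio = original / compressed = 6829 / 4627 = 1.4759

1.4759


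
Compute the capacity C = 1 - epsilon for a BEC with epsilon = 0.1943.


C = 1 - epsilon = 1 - 0.1943 = 0.8057

0.8057 bits


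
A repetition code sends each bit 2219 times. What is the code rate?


Rate = k/n = 1/2219

1/2219


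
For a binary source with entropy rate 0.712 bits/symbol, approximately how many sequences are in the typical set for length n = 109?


log2|A_typical| = nH = 109 * 0.712 = 77.608, so |A_typical| ~ 2^77.608 = 2.303e+23

2.303e+23


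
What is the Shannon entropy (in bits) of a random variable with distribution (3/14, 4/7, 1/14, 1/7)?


H = -sum(p_i * log2(p_i)). Terms: -(3/14)*log2(3/14) = 0.476227; -(4/7)*log2(4/7) = 0.461346; -(1/14)*log2(1/14) = 0.271954; -(1/7)*log2(1/7) = 0.401051. H = 0.476227 + 0.461346 + 0.271954 + 0.401051 = 1.6106

1.6106 bits


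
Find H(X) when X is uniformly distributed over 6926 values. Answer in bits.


H = log2(n) = log2(6926) = 12.7578

12.7578 bits


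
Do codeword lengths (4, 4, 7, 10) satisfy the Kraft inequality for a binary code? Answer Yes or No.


Kraft sum = sum(2^(-l_i)) = 0.1338, need <= 1. Result: satisfied (a binary prefix-free code with these lengths exists)

Yes


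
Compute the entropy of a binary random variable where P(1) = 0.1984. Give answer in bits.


H = -p*log2(p) - (1-p)*log2(1-p). -0.1984*log2(0.1984) = 0.462970; -0.8016*log2(0.8016) = 0.255747. H = 0.462970 + 0.255747 = 0.7187

0.7187 bits


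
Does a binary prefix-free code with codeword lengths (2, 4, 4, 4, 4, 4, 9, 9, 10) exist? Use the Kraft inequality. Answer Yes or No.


Kraft sum = sum(2^(-l_i)) = 0.5674, need <= 1. Result: satisfied (a binary prefix-free code with these lengths exists)

Yes


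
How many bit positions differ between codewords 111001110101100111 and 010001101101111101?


Count differing positions: ^ . ^ . . . . ^ ^ . . . . ^ ^ . ^ . = 7 differences

7


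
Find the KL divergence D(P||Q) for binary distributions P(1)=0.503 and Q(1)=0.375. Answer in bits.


KL = p*log2(p/q) + (1-p)*log2((1-p)/(1-q)) = 0.503*log2(0.503/0.375) + 0.497*log2(0.497/0.625) = 0.0488

0.0488 bits


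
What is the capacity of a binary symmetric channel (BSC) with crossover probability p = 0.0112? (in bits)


H(p) = -p*log2(p) - (1-p)*log2(1-p) = -0.0112*log2(0.0112) - 0.9888*log2(0.9888) = 0.072580 + 0.016067 = 0.0886. C = 1 - H(p) = 1 - 0.0886 = 0.9114

0.9114 bits


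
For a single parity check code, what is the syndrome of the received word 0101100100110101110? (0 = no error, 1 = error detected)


Syndrome = XOR of all bits = 0 XOR 1 XOR 0 XOR 1 XOR 1 XOR 0 XOR 0 XOR 1 XOR 0 XOR 0 XOR 1 XOR 1 XOR 0 XOR 1 XOR 0 XOR 1 XOR 1 XOR 1 XOR 0 = 0

0


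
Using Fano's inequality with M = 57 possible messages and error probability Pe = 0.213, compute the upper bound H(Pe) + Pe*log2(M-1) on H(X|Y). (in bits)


H(Pe) = -Pe*log2(Pe) - (1-Pe)*log2(1-Pe) = -0.213*log2(0.213) - 0.787*log2(0.787) = 0.475219 + 0.271959 = 0.7472. Pe*log2(M-1) = 0.213*log2(56) = 1.236967. Bound = H(Pe) + Pe*log2(M-1) = 0.475219 + 0.271959 + 1.236967 = 1.9841

1.9841 bits


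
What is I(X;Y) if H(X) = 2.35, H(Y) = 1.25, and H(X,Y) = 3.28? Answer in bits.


I(X;Y) = H(X) + H(Y) - H(X,Y) = 2.35 + 1.25 - 3.28 = 0.32

0.32 bits


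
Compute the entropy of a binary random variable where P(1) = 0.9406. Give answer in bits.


H = -p*log2(p) - (1-p)*log2(1-p). -0.9406*log2(0.9406) = 0.083099; -0.0594*log2(0.0594) = 0.241960. H = 0.083099 + 0.241960 = 0.3251

0.3251 bits


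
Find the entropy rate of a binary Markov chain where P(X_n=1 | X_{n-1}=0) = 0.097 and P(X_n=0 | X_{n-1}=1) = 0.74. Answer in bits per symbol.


Stationary distribution: pi_0 = p10/(p01+p10) = 0.8841, pi_1 = 0.1159. Entropy rate H' = pi_0*H(p01) + pi_1*H(p10) = 0.8841*0.4594 + 0.1159*0.8267 = 0.502

0.502 bits/symbol


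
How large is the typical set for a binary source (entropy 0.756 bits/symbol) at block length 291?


log2|A_typical| = nH = 291 * 0.756 = 219.996, so |A_typical| ~ 2^219.996 = 1.680e+66

1.680e+66


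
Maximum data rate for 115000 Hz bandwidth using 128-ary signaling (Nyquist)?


Rate = 2 * B * log2(M) = 2 * 115000 * 7.0 = 1610000.0

1610000.0 bps


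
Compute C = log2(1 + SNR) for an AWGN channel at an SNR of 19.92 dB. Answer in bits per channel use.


SNR_linear = 10^(19.92/10) = 98.1748; C = log2(1 + SNR_linear) = log2(1 + 98.1748) = 6.6319

6.6319 bits/channel use


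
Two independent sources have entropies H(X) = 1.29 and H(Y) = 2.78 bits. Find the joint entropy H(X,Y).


For independent variables, H(X,Y) = H(X) + H(Y) = 1.29 + 2.78 = 4.07

4.07 bits


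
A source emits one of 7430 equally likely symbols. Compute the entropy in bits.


H = log2(n) = log2(7430) = 12.8591

12.8591 bits


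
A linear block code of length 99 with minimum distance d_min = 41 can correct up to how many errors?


Correction capability = floor((d-1)/2) = floor((41-1)/2) = 20

20 errors


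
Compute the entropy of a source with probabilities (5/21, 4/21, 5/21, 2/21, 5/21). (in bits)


H = -sum(p_i * log2(p_i)). Terms: -(5/21)*log2(5/21) = 0.492950; -(4/21)*log2(4/21) = 0.455680; -(5/21)*log2(5/21) = 0.492950; -(2/21)*log2(2/21) = 0.323078; -(5/21)*log2(5/21) = 0.492950. H = 0.492950 + 0.455680 + 0.492950 + 0.323078 + 0.492950 = 2.2576

2.2576 bits


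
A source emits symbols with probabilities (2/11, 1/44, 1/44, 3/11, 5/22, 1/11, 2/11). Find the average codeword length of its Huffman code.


Huffman construction (repeatedly merge the two least-probable nodes; each merge adds 1 bit to every symbol beneath it): 1/44 + 1/44 = 1/22; 1/22 + 1/11 = 3/22; 3/22 + 2/11 = 7/22; 2/11 + 5/22 = 9/22; 3/11 + 7/22 = 13/22; 9/22 + 13/22 = 1. Resulting codeword lengths (in the order the probabilities were given): (3, 5, 5, 2, 2, 4, 2). L_avg = sum(p_i * l_i) = 2/11*3 + 1/44*5 + 1/44*5 + 3/11*2 + 5/22*2 + 1/11*4 + 2/11*2 = 5/2 = 2.5

2.5 bits


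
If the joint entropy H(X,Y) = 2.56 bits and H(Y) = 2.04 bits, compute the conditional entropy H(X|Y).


H(X|Y) = H(X,Y) - H(Y) = 2.56 - 2.04 = 0.52

0.52 bits


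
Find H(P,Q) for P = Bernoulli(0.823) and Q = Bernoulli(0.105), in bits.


H(P,Q) = -p*log2(q) - (1-p)*log2(1-q). -0.823*log2(0.105) = 2.676016; -0.177*log2(0.895) = 0.028327. H(P,Q) = 2.676016 + 0.028327 = 2.7043

2.7043 bits


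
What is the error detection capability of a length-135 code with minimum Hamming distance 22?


Detection capability = d_min - 1 = 22 - 1 = 21

21 errors


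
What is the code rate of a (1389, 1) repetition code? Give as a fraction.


Rate = k/n = 1/1389

1/1389


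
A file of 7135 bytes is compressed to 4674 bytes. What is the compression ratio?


Ratio = original / compressed = 7135 / 4674 = 1.5265

1.5265


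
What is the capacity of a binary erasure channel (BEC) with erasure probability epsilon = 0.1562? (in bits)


C = 1 - epsilon = 1 - 0.1562 = 0.8438

0.8438 bits


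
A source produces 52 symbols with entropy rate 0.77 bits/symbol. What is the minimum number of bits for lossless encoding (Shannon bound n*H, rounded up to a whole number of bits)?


Minimum bits >= n * H = 52 * 0.77 = 40.04, rounded up to a whole number of bits = 41

41 bits


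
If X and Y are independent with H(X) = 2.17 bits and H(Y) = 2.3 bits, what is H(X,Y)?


For independent variables, H(X,Y) = H(X) + H(Y) = 2.17 + 2.3 = 4.47

4.47 bits


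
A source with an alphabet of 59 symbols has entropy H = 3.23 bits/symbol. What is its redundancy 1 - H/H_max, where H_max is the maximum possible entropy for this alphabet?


H_max = log2(K) = log2(59) = 5.8826 bits/symbol. Redundancy = 1 - H/H_max = 1 - 3.23/5.8826 = 1 - 0.5491 = 0.4509

0.4509


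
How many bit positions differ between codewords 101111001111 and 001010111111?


Count differing positions: ^ . . ^ . ^ ^ ^ . . . . = 5 differences

5


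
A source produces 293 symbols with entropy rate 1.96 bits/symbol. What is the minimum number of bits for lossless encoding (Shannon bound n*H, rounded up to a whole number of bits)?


Minimum bits >= n * H = 293 * 1.96 = 574.28, rounded up to a whole number of bits = 575

575 bits


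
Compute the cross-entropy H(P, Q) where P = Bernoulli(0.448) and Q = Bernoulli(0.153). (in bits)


H(P,Q) = -p*log2(q) - (1-p)*log2(1-q). -0.448*log2(0.153) = 1.213362; -0.552*log2(0.847) = 0.132241. H(P,Q) = 1.213362 + 0.132241 = 1.3456

1.3456 bits


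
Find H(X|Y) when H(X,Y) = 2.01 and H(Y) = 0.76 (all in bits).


H(X|Y) = H(X,Y) - H(Y) = 2.01 - 0.76 = 1.25

1.25 bits


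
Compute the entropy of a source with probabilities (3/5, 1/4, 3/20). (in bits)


H = -sum(p_i * log2(p_i)). Terms: -(3/5)*log2(3/5) = 0.442179; -(1/4)*log2(1/4) = 0.500000; -(3/20)*log2(3/20) = 0.410545. H = 0.442179 + 0.500000 + 0.410545 = 1.3527

1.3527 bits


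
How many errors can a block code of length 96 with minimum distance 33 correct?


Correction capability = floor((d-1)/2) = floor((33-1)/2) = 16

16 errors


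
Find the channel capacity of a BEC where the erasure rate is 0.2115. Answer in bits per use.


C = 1 - epsilon = 1 - 0.2115 = 0.7885

0.7885 bits


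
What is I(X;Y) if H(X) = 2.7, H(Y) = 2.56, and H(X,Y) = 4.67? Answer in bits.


I(X;Y) = H(X) + H(Y) - H(X,Y) = 2.7 + 2.56 - 4.67 = 0.59

0.59 bits


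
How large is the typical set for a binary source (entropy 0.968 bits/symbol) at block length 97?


log2|A_typical| = nH = 97 * 0.968 = 93.896, so |A_typical| ~ 2^93.896 = 1.843e+28

1.843e+28


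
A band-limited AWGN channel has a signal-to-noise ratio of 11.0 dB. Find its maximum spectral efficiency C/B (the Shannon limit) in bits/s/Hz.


SNR_linear = 10^(11.0/10) = 12.5893; C/B = log2(1 + SNR_linear) = log2(1 + 12.5893) = 3.7644

3.7644 bits/s/Hz


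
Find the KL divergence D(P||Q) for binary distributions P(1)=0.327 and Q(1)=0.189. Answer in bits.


KL = p*log2(p/q) + (1-p)*log2((1-p)/(1-q)) = 0.327*log2(0.327/0.189) + 0.673*log2(0.673/0.811) = 0.0775

0.0775 bits


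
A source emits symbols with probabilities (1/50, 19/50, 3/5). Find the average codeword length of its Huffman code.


Huffman construction (repeatedly merge the two least-probable nodes; each merge adds 1 bit to every symbol beneath it): 1/50 + 19/50 = 2/5; 2/5 + 3/5 = 1. Resulting codeword lengths (in the order the probabilities were given): (2, 2, 1). L_avg = sum(p_i * l_i) = 1/50*2 + 19/50*2 + 3/5*1 = 7/5 = 1.4

1.4 bits


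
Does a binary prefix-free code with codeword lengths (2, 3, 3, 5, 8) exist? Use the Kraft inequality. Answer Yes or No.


Kraft sum = sum(2^(-l_i)) = 0.5352, need <= 1. Result: satisfied (a binary prefix-free code with these lengths exists)

Yes


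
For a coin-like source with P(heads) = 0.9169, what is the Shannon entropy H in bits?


H = -p*log2(p) - (1-p)*log2(1-p). -0.9169*log2(0.9169) = 0.114763; -0.0831*log2(0.0831) = 0.298247. H = 0.114763 + 0.298247 = 0.413

0.413 bits


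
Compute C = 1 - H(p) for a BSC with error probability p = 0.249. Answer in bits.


H(p) = -p*log2(p) - (1-p)*log2(1-p) = -0.249*log2(0.249) - 0.751*log2(0.751) = 0.499440 + 0.310250 = 0.8097. C = 1 - H(p) = 1 - 0.8097 = 0.1903

0.1903 bits


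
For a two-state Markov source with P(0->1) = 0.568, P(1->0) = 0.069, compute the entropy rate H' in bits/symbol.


Stationary distribution: pi_0 = p10/(p01+p10) = 0.1083, pi_1 = 0.8917. Entropy rate H' = pi_0*H(p01) + pi_1*H(p10) = 0.1083*0.9866 + 0.8917*0.3622 = 0.4298

0.4298 bits/symbol


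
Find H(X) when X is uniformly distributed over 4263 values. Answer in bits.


H = log2(n) = log2(4263) = 12.0577

12.0577 bits


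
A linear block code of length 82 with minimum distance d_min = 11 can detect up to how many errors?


Detection capability = d_min - 1 = 11 - 1 = 10

10 errors


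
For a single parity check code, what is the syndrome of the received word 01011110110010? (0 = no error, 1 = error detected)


Syndrome = XOR of all bits = 0 XOR 1 XOR 0 XOR 1 XOR 1 XOR 1 XOR 1 XOR 0 XOR 1 XOR 1 XOR 0 XOR 0 XOR 1 XOR 0 = 0

0


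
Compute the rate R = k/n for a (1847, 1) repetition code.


Rate = k/n = 1/1847

1/1847


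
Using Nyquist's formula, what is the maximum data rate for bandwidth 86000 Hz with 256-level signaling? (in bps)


Rate = 2 * B * log2(M) = 2 * 86000 * 8.0 = 1376000.0

1376000.0 bps


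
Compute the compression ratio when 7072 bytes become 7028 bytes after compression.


Ratio = original / compressed = 7072 / 7028 = 1.0063

1.0063


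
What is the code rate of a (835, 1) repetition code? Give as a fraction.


Rate = k/n = 1/835

1/835


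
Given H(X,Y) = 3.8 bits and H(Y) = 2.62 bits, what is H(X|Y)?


H(X|Y) = H(X,Y) - H(Y) = 3.8 - 2.62 = 1.18

1.18 bits


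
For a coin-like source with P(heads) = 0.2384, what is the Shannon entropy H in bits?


H = -p*log2(p) - (1-p)*log2(1-p). -0.2384*log2(0.2384) = 0.493141; -0.7616*log2(0.7616) = 0.299229. H = 0.493141 + 0.299229 = 0.7924

0.7924 bits


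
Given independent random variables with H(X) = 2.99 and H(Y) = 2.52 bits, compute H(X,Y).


For independent variables, H(X,Y) = H(X) + H(Y) = 2.99 + 2.52 = 5.51

5.51 bits


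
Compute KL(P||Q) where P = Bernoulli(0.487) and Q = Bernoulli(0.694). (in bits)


KL = p*log2(p/q) + (1-p)*log2((1-p)/(1-q)) = 0.487*log2(0.487/0.694) + 0.513*log2(0.513/0.306) = 0.1335

0.1335 bits


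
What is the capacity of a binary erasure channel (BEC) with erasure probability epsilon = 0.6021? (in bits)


C = 1 - epsilon = 1 - 0.6021 = 0.3979

0.3979 bits


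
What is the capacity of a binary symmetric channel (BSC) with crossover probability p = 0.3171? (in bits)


H(p) = -p*log2(p) - (1-p)*log2(1-p) = -0.3171*log2(0.3171) - 0.6829*log2(0.6829) = 0.525432 + 0.375768 = 0.9012. C = 1 - H(p) = 1 - 0.9012 = 0.0988

0.0988 bits


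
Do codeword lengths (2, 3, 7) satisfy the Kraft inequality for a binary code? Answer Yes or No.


Kraft sum = sum(2^(-l_i)) = 0.3828, need <= 1. Result: satisfied (a binary prefix-free code with these lengths exists)

Yes


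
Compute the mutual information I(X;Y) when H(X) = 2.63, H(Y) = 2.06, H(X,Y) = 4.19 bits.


I(X;Y) = H(X) + H(Y) - H(X,Y) = 2.63 + 2.06 - 4.19 = 0.5

0.5 bits


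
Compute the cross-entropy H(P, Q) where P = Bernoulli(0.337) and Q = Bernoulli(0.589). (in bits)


H(P,Q) = -p*log2(q) - (1-p)*log2(1-q). -0.337*log2(0.589) = 0.257354; -0.663*log2(0.411) = 0.850490. H(P,Q) = 0.257354 + 0.850490 = 1.1078

1.1078 bits


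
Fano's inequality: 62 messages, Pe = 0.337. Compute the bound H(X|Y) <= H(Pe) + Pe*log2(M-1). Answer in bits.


H(Pe) = -Pe*log2(Pe) - (1-Pe)*log2(1-Pe) = -0.337*log2(0.337) - 0.663*log2(0.663) = 0.528813 + 0.393105 = 0.9219. Pe*log2(M-1) = 0.337*log2(61) = 1.998658. Bound = H(Pe) + Pe*log2(M-1) = 0.528813 + 0.393105 + 1.998658 = 2.9206

2.9206 bits


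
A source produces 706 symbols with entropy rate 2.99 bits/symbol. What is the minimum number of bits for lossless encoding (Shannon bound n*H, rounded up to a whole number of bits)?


Minimum bits >= n * H = 706 * 2.99 = 2110.94, rounded up to a whole number of bits = 2111

2111 bits


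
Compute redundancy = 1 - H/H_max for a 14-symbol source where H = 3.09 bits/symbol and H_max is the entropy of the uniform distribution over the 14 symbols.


H_max = log2(K) = log2(14) = 3.8074 bits/symbol. Redundancy = 1 - H/H_max = 1 - 3.09/3.8074 = 1 - 0.8116 = 0.1884

0.1884


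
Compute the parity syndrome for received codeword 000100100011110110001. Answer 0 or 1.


Syndrome = XOR of all bits = 0 XOR 0 XOR 0 XOR 1 XOR 0 XOR 0 XOR 1 XOR 0 XOR 0 XOR 0 XOR 1 XOR 1 XOR 1 XOR 1 XOR 0 XOR 1 XOR 1 XOR 0 XOR 0 XOR 0 XOR 1 = 1

1


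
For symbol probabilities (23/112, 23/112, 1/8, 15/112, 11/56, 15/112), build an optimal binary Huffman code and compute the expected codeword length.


Huffman construction (repeatedly merge the two least-probable nodes; each merge adds 1 bit to every symbol beneath it): 1/8 + 15/112 = 29/112; 15/112 + 11/56 = 37/112; 23/112 + 23/112 = 23/56; 29/112 + 37/112 = 33/56; 23/56 + 33/56 = 1. Resulting codeword lengths (in the order the probabilities were given): (2, 2, 3, 3, 3, 3). L_avg = sum(p_i * l_i) = 23/112*2 + 23/112*2 + 1/8*3 + 15/112*3 + 11/56*3 + 15/112*3 = 145/56 = 2.5893

2.5893 bits


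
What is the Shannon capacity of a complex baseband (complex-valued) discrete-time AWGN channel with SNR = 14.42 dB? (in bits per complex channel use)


SNR_linear = 10^(14.42/10) = 27.6694; C = log2(1 + SNR_linear) = log2(1 + 27.6694) = 4.8414

4.8414 bits/channel use


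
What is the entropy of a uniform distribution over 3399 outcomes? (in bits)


H = log2(n) = log2(3399) = 11.7309

11.7309 bits


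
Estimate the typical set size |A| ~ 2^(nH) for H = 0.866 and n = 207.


log2|A_typical| = nH = 207 * 0.866 = 179.262, so |A_typical| ~ 2^179.262 = 9.188e+53

9.188e+53


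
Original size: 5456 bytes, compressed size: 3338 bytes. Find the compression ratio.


Ratio = original / compressed = 5456 / 3338 = 1.6345

1.6345


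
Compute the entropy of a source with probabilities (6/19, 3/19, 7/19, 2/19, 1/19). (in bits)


H = -sum(p_i * log2(p_i)). Terms: -(6/19)*log2(6/19) = 0.525147; -(3/19)*log2(3/19) = 0.420468; -(7/19)*log2(7/19) = 0.530737; -(2/19)*log2(2/19) = 0.341887; -(1/19)*log2(1/19) = 0.223575. H = 0.525147 + 0.420468 + 0.530737 + 0.341887 + 0.223575 = 2.0418

2.0418 bits


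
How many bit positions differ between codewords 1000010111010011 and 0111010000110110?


Count differing positions: ^ ^ ^ ^ . . . ^ ^ ^ ^ . . ^ . ^ = 10 differences

10


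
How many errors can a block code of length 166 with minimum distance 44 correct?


Correction capability = floor((d-1)/2) = floor((44-1)/2) = 21

21 errors


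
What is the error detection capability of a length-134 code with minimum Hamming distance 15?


Detection capability = d_min - 1 = 15 - 1 = 14

14 errors


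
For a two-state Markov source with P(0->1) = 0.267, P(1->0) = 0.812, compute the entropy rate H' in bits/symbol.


Stationary distribution: pi_0 = p10/(p01+p10) = 0.7525, pi_1 = 0.2475. Entropy rate H' = pi_0*H(p01) + pi_1*H(p10) = 0.7525*0.8371 + 0.2475*0.6973 = 0.8025

0.8025 bits/symbol


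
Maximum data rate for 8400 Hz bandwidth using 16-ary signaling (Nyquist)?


Rate = 2 * B * log2(M) = 2 * 8400 * 4.0 = 67200.0

67200.0 bps


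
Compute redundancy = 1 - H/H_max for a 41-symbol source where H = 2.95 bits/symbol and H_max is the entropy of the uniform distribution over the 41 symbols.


H_max = log2(K) = log2(41) = 5.3576 bits/symbol. Redundancy = 1 - H/H_max = 1 - 2.95/5.3576 = 1 - 0.5506 = 0.4494

0.4494


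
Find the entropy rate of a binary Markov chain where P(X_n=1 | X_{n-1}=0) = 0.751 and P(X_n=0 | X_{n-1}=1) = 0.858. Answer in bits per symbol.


Stationary distribution: pi_0 = p10/(p01+p10) = 0.5333, pi_1 = 0.4667. Entropy rate H' = pi_0*H(p01) + pi_1*H(p10) = 0.5333*0.8097 + 0.4667*0.5895 = 0.7069

0.7069 bits/symbol
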